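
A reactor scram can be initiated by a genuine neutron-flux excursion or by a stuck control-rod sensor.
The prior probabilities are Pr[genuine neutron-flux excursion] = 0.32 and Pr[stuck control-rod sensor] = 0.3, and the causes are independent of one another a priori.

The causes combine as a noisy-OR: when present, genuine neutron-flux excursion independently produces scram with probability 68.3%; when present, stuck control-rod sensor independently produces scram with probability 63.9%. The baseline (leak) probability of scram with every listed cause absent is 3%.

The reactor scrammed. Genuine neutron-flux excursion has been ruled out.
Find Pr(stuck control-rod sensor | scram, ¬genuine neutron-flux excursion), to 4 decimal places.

Pr(stuck control-rod sensor | scram, ¬genuine neutron-flux excursion) ≈ 0.9028

Under noisy-OR, P(scram | causes) = 1 − (1−0.03)·∏(1−qᵢ) over the active causes.
Enumerate both values of stuck control-rod sensor and weight by the priors:
  P(scram | ¬genuine neutron-flux excursion) = 0.03×0.7 + 0.64983×0.3
        = 0.021000 + 0.194949 = 0.215949
The terms with stuck control-rod sensor present sum to 0.194949, so
  P(stuck control-rod sensor | scram, ¬genuine neutron-flux excursion) = 0.194949 / 0.215949 ≈ 0.9028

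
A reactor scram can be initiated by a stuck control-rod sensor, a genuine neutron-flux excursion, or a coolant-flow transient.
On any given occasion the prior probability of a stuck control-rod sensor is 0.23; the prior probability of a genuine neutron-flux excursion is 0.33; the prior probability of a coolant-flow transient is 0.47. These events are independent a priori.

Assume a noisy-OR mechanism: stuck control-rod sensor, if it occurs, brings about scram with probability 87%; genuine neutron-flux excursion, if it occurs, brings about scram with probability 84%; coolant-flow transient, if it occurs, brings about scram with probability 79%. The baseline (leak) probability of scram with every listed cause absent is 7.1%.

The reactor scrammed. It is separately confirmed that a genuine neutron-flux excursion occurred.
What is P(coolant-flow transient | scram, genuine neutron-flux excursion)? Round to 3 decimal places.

Under noisy-OR, P(scram | causes) = 1 − (1−0.071)·∏(1−qᵢ) over the active causes.
Numerator (weight on configurations with coolant-flow transient): 0.350604 + 0.107661 = 0.458265
Normalizer over all consistent configurations: 0.85136*0.77*0.53 + 0.968786*0.77*0.47 + 0.980677*0.23*0.53 + 0.995942*0.23*0.47 = 0.925250
P(coolant-flow transient | scram, genuine neutron-flux excursion) = 0.458265/0.925250 ≈ 0.495

P(coolant-flow transient | scram, genuine neutron-flux excursion) ≈ 0.495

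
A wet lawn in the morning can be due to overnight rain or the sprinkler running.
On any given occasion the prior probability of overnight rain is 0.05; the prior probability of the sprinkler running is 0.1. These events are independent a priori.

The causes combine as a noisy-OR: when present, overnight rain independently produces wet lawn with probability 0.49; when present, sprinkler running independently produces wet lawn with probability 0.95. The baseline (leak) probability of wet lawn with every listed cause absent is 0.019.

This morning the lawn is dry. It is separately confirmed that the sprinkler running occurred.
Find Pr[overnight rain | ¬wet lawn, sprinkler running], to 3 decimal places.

Under noisy-OR, P(wet lawn | causes) = 1 − (1−0.019)·∏(1−qᵢ) over the active causes.
Numerator (weight on configurations with overnight rain): 0.025016·0.05 = 0.001251
Normalizer over all consistent configurations: 0.04905·0.95 + 0.025016·0.05 = 0.047849
P(overnight rain | ¬wet lawn, sprinkler running) = 0.001251/0.047849 ≈ 0.026

Pr[overnight rain | ¬wet lawn, sprinkler running] ≈ 0.026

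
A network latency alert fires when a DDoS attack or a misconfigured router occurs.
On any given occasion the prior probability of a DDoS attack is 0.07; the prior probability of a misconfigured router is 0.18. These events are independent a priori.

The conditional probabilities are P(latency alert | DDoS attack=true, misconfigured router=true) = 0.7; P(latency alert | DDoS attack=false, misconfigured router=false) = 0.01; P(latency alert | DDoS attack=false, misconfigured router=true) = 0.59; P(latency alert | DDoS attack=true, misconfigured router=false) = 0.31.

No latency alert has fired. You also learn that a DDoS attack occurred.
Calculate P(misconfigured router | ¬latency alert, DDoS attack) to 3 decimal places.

P(¬latency alert | DDoS attack) = 0.69*0.82 + 0.3*0.18 = 0.565800 + 0.054000 = 0.619800
Of this, 0.054000 comes from 0.3*0.18 (the misconfigured router=true cases).
So P(misconfigured router | ¬latency alert, DDoS attack) = 0.054000/0.619800 ≈ 0.087.

P(misconfigured router | ¬latency alert, DDoS attack) ≈ 0.087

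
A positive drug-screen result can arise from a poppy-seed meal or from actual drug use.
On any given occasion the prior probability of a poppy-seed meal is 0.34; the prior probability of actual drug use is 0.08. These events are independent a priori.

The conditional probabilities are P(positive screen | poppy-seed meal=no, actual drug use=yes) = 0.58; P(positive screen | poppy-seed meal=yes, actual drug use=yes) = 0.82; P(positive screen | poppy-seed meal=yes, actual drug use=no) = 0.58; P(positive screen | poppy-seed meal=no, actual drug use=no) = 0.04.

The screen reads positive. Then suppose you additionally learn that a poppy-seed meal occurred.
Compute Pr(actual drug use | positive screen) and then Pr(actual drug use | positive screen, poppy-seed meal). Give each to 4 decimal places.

Pr(actual drug use | positive screen) ≈ 0.2046; Pr(actual drug use | positive screen, poppy-seed meal) ≈ 0.1095

Numerator (weight on configurations with actual drug use): 0.030624 + 0.022304 = 0.052928
Normalizer over all consistent configurations: 0.04·0.66·0.92 + 0.58·0.66·0.08 + 0.58·0.34·0.92 + 0.82·0.34·0.08 = 0.258640
P(actual drug use | positive screen) = 0.052928/0.258640 ≈ 0.2046

With the extra evidence:
P(positive screen | poppy-seed meal) = 0.58×0.92 + 0.82×0.08 = 0.533600 + 0.065600 = 0.599200
Restricting to configurations with actual drug use present: 0.82×0.08 = 0.065600.
Hence the posterior is 0.065600/0.599200 ≈ 0.1095.
This is intercausal reasoning (explaining away): once poppy-seed meal accounts for the positive screen, actual drug use becomes less likely.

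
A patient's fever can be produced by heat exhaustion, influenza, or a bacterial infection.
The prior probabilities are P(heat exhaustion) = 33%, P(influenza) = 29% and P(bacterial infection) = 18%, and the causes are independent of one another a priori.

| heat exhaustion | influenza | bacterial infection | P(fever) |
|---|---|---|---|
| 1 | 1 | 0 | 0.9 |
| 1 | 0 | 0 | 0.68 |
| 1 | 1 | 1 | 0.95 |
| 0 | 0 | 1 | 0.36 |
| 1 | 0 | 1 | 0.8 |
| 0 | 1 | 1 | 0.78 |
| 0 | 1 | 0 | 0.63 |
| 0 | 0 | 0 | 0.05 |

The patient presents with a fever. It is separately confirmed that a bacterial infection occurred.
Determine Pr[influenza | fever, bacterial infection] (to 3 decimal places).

By total probability over the 4 (heat exhaustion, influenza) configurations:
  P(fever | bacterial infection) = 0.36·0.67·0.71 + 0.78·0.67·0.29 + 0.8·0.33·0.71 + 0.95·0.33·0.29
        = 0.171252 + 0.151554 + 0.187440 + 0.090915 = 0.601161
Configurations with influenza contribute 0.242469, so
  P(influenza | fever, bacterial infection) = 0.242469 / 0.601161 ≈ 0.403

Pr[influenza | fever, bacterial infection] ≈ 0.403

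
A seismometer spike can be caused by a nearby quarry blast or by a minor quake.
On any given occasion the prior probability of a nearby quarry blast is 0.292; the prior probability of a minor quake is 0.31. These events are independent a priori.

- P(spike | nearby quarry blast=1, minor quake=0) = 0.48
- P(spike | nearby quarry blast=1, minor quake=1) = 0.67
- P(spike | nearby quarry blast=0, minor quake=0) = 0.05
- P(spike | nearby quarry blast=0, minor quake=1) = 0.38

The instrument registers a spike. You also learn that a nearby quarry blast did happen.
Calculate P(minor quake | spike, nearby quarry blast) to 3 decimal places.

Weight on minor quake=true, given the evidence: 0.67*0.31 = 0.207700
The normalizing constant is 0.48*0.69 + 0.67*0.31 = 0.538900
P(minor quake | spike, nearby quarry blast) = 0.207700/0.538900 ≈ 0.385

P(minor quake | spike, nearby quarry blast) ≈ 0.385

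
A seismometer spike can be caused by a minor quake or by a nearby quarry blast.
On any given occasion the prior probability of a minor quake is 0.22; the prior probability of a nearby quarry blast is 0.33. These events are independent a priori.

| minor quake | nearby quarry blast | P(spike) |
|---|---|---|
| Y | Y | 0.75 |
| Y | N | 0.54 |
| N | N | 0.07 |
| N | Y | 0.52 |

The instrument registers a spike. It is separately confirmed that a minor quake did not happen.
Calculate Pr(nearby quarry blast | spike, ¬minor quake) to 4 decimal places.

Pr(nearby quarry blast | spike, ¬minor quake) ≈ 0.7854

Weight on nearby quarry blast=true, given the evidence: 0.52×0.33 = 0.171600
Normalizer over all consistent configurations: 0.07×0.67 + 0.52×0.33 = 0.218500
P(nearby quarry blast | spike, ¬minor quake) = 0.171600/0.218500 ≈ 0.7854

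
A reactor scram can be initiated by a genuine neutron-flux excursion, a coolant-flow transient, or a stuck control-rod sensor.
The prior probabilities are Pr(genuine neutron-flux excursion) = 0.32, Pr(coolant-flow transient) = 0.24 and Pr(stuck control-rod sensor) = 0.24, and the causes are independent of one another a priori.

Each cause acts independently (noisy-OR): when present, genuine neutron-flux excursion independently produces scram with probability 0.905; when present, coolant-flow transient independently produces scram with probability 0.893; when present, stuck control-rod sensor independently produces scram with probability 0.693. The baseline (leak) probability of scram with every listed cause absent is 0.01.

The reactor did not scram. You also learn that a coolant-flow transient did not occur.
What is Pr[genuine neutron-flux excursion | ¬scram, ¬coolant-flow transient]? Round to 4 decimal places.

Pr[genuine neutron-flux excursion | ¬scram, ¬coolant-flow transient] ≈ 0.0428

Under noisy-OR, P(scram | causes) = 1 − (1−0.01)·∏(1−qᵢ) over the active causes.
Numerator (weight on configurations with genuine neutron-flux excursion): 0.022873 + 0.002217 = 0.025090
Normalizer over all consistent configurations: 0.99·0.68·0.76 + 0.30393·0.68·0.24 + 0.09405·0.32·0.76 + 0.028873·0.32·0.24 = 0.586323
P(genuine neutron-flux excursion | ¬scram, ¬coolant-flow transient) = 0.025090/0.586323 ≈ 0.0428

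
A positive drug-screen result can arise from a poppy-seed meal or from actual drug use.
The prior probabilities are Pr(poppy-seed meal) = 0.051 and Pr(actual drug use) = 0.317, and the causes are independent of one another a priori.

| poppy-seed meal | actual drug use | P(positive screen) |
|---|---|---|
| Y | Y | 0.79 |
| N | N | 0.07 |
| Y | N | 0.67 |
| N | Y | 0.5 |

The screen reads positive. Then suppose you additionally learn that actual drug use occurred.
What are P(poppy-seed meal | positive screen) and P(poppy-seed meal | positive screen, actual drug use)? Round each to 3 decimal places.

Numerator (weight on configurations with poppy-seed meal): 0.023338 + 0.012772 = 0.036110
The normalizing constant is 0.07*0.949*0.683 + 0.5*0.949*0.317 + 0.67*0.051*0.683 + 0.79*0.051*0.317 = 0.231899
Posterior = 0.036110 / 0.231899 ≈ 0.156

With the extra evidence:
P(positive screen | actual drug use) = 0.5·0.949 + 0.79·0.051 = 0.474500 + 0.040290 = 0.514790
The poppy-seed meal-present share is 0.79·0.051 = 0.040290.
Hence the posterior is 0.040290/0.514790 ≈ 0.078.
This is intercausal reasoning (explaining away): once actual drug use accounts for the positive screen, poppy-seed meal becomes less likely.

P(poppy-seed meal | positive screen) ≈ 0.156; P(poppy-seed meal | positive screen, actual drug use) ≈ 0.078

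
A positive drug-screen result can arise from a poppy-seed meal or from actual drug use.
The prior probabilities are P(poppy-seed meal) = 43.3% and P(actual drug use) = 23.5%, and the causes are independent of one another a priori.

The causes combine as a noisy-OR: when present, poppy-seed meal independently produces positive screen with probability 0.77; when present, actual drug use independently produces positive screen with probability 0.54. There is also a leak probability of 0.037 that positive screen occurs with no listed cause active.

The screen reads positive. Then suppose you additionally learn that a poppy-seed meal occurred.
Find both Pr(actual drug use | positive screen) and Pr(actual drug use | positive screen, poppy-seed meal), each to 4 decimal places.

Pr(actual drug use | positive screen) ≈ 0.3768; Pr(actual drug use | positive screen, poppy-seed meal) ≈ 0.2617

Under noisy-OR, P(positive screen | causes) = 1 − (1−0.037)·∏(1−qᵢ) over the active causes.
For the numerator, keep only actual drug use=true terms: 0.074220 + 0.091388 = 0.165608
The normalizing constant is 0.037*0.567*0.765 + 0.55702*0.567*0.235 + 0.77851*0.433*0.765 + 0.898115*0.433*0.235 = 0.439535
P(actual drug use | positive screen) = 0.165608/0.439535 ≈ 0.3768

With the extra evidence:
By total probability over both values of actual drug use:
  P(positive screen | poppy-seed meal) = 0.77851*0.765 + 0.898115*0.235
        = 0.595560 + 0.211057 = 0.806617
Keeping only the actual drug use-present terms gives 0.211057, so
  P(actual drug use | positive screen, poppy-seed meal) = 0.211057 / 0.806617 ≈ 0.2617
Conditioning on poppy-seed meal lowers the posterior on actual drug use: the classic explaining-away effect in a common-effect structure.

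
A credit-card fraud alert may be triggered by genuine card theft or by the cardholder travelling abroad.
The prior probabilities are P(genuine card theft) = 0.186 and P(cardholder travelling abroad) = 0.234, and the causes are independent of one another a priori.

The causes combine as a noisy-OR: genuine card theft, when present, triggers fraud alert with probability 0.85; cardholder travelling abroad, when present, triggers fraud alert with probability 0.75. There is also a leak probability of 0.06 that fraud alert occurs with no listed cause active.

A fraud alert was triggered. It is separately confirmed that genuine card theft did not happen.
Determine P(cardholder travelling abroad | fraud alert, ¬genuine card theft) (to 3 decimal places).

P(cardholder travelling abroad | fraud alert, ¬genuine card theft) ≈ 0.796

Under noisy-OR, P(fraud alert | causes) = 1 − (1−0.06)·∏(1−qᵢ) over the active causes.
By total probability over both values of cardholder travelling abroad:
  P(fraud alert | ¬genuine card theft) = 0.06×0.766 + 0.765×0.234
        = 0.045960 + 0.179010 = 0.224970
Configurations with cardholder travelling abroad contribute 0.179010, so
  P(cardholder travelling abroad | fraud alert, ¬genuine card theft) = 0.179010 / 0.224970 ≈ 0.796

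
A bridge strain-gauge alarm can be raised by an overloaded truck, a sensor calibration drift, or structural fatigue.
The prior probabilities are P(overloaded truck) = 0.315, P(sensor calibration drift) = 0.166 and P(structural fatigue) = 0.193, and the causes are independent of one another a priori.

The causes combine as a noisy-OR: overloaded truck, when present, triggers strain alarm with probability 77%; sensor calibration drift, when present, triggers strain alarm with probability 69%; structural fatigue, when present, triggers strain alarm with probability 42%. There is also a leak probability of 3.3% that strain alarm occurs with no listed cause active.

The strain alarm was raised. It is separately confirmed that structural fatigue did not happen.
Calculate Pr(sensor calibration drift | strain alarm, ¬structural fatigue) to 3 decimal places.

Under noisy-OR, P(strain alarm | causes) = 1 − (1−0.033)·∏(1−qᵢ) over the active causes.
For the numerator, keep only sensor calibration drift=true terms: 0.079623 + 0.048685 = 0.128308
Denominator P(strain alarm | ¬structural fatigue): 0.033*0.685*0.834 + 0.70023*0.685*0.166 + 0.77759*0.315*0.834 + 0.931053*0.315*0.166 = 0.351442
P(sensor calibration drift | strain alarm, ¬structural fatigue) = 0.128308/0.351442 ≈ 0.365

Pr(sensor calibration drift | strain alarm, ¬structural fatigue) ≈ 0.365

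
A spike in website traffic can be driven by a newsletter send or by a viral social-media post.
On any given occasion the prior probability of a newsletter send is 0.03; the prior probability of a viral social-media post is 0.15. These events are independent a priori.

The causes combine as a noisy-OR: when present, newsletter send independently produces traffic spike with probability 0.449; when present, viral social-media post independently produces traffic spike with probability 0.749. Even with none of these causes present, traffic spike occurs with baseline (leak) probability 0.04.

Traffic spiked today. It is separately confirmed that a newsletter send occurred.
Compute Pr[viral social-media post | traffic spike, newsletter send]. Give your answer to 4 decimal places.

Pr[viral social-media post | traffic spike, newsletter send] ≈ 0.2452

Under noisy-OR, P(traffic spike | causes) = 1 − (1−0.04)·∏(1−qᵢ) over the active causes.
Weight on viral social-media post=true, given the evidence: 0.867231*0.15 = 0.130085
Denominator P(traffic spike | newsletter send): 0.47104*0.85 + 0.867231*0.15 = 0.530469
Posterior = 0.130085 / 0.530469 ≈ 0.2452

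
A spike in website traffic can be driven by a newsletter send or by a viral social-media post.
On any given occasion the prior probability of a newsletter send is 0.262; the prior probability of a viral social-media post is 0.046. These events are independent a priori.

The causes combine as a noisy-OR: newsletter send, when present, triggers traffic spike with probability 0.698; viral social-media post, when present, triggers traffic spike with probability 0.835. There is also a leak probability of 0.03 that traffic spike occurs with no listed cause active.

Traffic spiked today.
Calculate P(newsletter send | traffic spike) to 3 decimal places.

P(newsletter send | traffic spike) ≈ 0.791

Under noisy-OR, P(traffic spike | causes) = 1 − (1−0.03)·∏(1−qᵢ) over the active causes.
Sum P(traffic spike|·) weighted by the priors over the 4 (newsletter send, viral social-media post) configurations:
  P(traffic spike) = 0.03·0.738·0.954 + 0.83995·0.738·0.046 + 0.70706·0.262·0.954 + 0.951665·0.262·0.046
        = 0.021122 + 0.028515 + 0.176728 + 0.011469 = 0.237834
Configurations with newsletter send contribute 0.188197, so
  P(newsletter send | traffic spike) = 0.188197 / 0.237834 ≈ 0.791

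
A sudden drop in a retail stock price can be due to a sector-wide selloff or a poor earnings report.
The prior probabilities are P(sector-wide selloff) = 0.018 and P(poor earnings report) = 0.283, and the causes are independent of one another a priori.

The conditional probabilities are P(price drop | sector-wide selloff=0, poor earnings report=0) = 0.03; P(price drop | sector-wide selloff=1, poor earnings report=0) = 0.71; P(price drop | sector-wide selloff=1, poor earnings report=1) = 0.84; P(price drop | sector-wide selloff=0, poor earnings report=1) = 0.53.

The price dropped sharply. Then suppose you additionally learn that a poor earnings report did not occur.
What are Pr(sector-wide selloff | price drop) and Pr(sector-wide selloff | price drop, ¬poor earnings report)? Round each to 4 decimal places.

Pr(sector-wide selloff | price drop) ≈ 0.0739; Pr(sector-wide selloff | price drop, ¬poor earnings report) ≈ 0.3026

P(price drop) = 0.03×0.982×0.717 + 0.53×0.982×0.283 + 0.71×0.018×0.717 + 0.84×0.018×0.283 = 0.021123 + 0.147290 + 0.009163 + 0.004279 = 0.181855
The sector-wide selloff-present share is 0.009163 + 0.004279 = 0.013442.
Hence the posterior is 0.013442/0.181855 ≈ 0.0739.

Now also conditioning on poor earnings report≠true:
Weight on sector-wide selloff=true, given the evidence: 0.71×0.018 = 0.012780
Denominator P(price drop | ¬poor earnings report): 0.03×0.982 + 0.71×0.018 = 0.042240
P(sector-wide selloff | price drop, ¬poor earnings report) = 0.012780/0.042240 ≈ 0.3026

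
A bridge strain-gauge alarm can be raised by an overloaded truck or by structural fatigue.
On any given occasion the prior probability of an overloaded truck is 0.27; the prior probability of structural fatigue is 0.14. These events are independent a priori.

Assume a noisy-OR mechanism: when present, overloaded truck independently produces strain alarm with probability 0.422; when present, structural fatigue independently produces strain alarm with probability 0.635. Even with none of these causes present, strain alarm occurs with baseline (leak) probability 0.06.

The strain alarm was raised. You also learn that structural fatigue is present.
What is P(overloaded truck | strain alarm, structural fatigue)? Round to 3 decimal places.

Under noisy-OR, P(strain alarm | causes) = 1 − (1−0.06)·∏(1−qᵢ) over the active causes.
For the numerator, keep only overloaded truck=true terms: 0.801688·0.27 = 0.216456
The normalizing constant is 0.6569·0.73 + 0.801688·0.27 = 0.695993
Posterior = 0.216456 / 0.695993 ≈ 0.311

P(overloaded truck | strain alarm, structural fatigue) ≈ 0.311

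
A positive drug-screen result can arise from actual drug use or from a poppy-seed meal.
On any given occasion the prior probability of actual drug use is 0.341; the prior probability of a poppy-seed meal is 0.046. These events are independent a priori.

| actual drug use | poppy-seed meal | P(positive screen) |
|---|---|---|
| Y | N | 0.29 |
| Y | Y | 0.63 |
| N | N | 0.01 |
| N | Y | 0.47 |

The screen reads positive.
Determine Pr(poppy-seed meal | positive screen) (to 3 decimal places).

P(positive screen) = 0.01×0.659×0.954 + 0.47×0.659×0.046 + 0.29×0.341×0.954 + 0.63×0.341×0.046 = 0.006287 + 0.014248 + 0.094341 + 0.009882 = 0.124758
The poppy-seed meal-present share is 0.014248 + 0.009882 = 0.024130.
So P(poppy-seed meal | positive screen) = 0.024130/0.124758 ≈ 0.193.

Pr(poppy-seed meal | positive screen) ≈ 0.193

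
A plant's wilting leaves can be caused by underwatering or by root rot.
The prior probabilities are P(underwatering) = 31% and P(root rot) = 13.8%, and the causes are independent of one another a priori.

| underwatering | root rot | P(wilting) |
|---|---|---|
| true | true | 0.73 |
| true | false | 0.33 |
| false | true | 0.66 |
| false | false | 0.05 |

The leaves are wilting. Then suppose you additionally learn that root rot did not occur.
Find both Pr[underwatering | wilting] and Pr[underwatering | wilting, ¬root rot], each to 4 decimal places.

Pr[underwatering | wilting] ≈ 0.5633; Pr[underwatering | wilting, ¬root rot] ≈ 0.7478

Weight on underwatering=true, given the evidence: 0.088183 + 0.031229 = 0.119412
Denominator P(wilting): 0.05·0.69·0.862 + 0.66·0.69·0.138 + 0.33·0.31·0.862 + 0.73·0.31·0.138 = 0.211996
Posterior = 0.119412 / 0.211996 ≈ 0.5633

Now also conditioning on root rot≠true:
P(wilting | ¬root rot) = 0.05*0.69 + 0.33*0.31 = 0.034500 + 0.102300 = 0.136800
Restricting to configurations with underwatering present: 0.33*0.31 = 0.102300.
So P(underwatering | wilting, ¬root rot) = 0.102300/0.136800 ≈ 0.7478.
Ruling out root rot raises the posterior on underwatering — the flip side of explaining away.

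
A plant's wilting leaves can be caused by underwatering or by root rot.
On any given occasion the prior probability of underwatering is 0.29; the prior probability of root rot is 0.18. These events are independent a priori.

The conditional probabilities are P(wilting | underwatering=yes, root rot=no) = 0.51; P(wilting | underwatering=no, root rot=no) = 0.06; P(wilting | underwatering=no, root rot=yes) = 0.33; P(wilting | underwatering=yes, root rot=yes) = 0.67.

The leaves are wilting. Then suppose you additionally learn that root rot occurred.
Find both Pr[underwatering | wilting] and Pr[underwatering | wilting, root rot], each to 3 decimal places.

Pr[underwatering | wilting] ≈ 0.670; Pr[underwatering | wilting, root rot] ≈ 0.453

Sum P(wilting|·) weighted by the priors over the 4 (underwatering, root rot) configurations:
  P(wilting) = 0.06·0.71·0.82 + 0.33·0.71·0.18 + 0.51·0.29·0.82 + 0.67·0.29·0.18
        = 0.034932 + 0.042174 + 0.121278 + 0.034974 = 0.233358
The terms with underwatering present sum to 0.156252, so
  P(underwatering | wilting) = 0.156252 / 0.233358 ≈ 0.670

Now condition on the additional information:
For the numerator, keep only underwatering=true terms: 0.67·0.29 = 0.194300
Normalizer over all consistent configurations: 0.33·0.71 + 0.67·0.29 = 0.428600
Posterior = 0.194300 / 0.428600 ≈ 0.453
The drop from 0.670 to 0.453 is the explaining-away (discounting) effect.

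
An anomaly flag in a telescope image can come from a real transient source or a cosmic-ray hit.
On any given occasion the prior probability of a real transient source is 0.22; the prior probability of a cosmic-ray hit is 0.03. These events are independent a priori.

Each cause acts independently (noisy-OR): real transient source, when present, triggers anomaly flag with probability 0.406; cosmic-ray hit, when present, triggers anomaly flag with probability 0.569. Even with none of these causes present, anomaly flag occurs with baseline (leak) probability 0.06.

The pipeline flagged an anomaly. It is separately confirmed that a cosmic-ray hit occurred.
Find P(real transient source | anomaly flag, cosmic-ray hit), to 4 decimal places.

Under noisy-OR, P(anomaly flag | causes) = 1 − (1−0.06)·∏(1−qᵢ) over the active causes.
Weight on real transient source=true, given the evidence: 0.759347*0.22 = 0.167056
Normalizer over all consistent configurations: 0.59486*0.78 + 0.759347*0.22 = 0.631047
P(real transient source | anomaly flag, cosmic-ray hit) = 0.167056/0.631047 ≈ 0.2647

P(real transient source | anomaly flag, cosmic-ray hit) ≈ 0.2647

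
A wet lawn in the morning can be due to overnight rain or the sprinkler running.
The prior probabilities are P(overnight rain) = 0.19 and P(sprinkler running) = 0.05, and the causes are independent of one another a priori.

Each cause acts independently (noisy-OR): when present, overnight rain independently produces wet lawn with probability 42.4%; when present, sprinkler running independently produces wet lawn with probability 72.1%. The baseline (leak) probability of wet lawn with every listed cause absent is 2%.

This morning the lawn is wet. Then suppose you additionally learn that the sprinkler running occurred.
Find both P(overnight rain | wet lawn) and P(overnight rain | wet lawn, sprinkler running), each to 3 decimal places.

Under noisy-OR, P(wet lawn | causes) = 1 − (1−0.02)·∏(1−qᵢ) over the active causes.
P(wet lawn) = 0.02×0.81×0.95 + 0.72658×0.81×0.05 + 0.43552×0.19×0.95 + 0.84251×0.19×0.05 = 0.015390 + 0.029426 + 0.078611 + 0.008004 = 0.131431
Restricting to configurations with overnight rain present: 0.078611 + 0.008004 = 0.086615.
So P(overnight rain | wet lawn) = 0.086615/0.131431 ≈ 0.659.

Now condition on the additional information:
By total probability over both values of overnight rain:
  P(wet lawn | sprinkler running) = 0.72658·0.81 + 0.84251·0.19
        = 0.588530 + 0.160077 = 0.748607
Configurations with overnight rain contribute 0.160077, so
  P(overnight rain | wet lawn, sprinkler running) = 0.160077 / 0.748607 ≈ 0.214

P(overnight rain | wet lawn) ≈ 0.659; P(overnight rain | wet lawn, sprinkler running) ≈ 0.214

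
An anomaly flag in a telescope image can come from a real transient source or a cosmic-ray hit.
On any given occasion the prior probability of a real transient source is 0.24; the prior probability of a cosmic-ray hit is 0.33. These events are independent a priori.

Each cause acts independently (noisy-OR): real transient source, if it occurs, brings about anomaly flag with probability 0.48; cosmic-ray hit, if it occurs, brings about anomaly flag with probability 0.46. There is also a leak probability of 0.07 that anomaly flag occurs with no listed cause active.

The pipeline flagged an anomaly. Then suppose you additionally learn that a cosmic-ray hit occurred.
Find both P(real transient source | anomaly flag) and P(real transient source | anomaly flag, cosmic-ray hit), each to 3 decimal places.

Under noisy-OR, P(anomaly flag | causes) = 1 − (1−0.07)·∏(1−qᵢ) over the active causes.
By total probability over the 4 (real transient source, cosmic-ray hit) configurations:
  P(anomaly flag) = 0.07·0.76·0.67 + 0.4978·0.76·0.33 + 0.5164·0.24·0.67 + 0.738856·0.24·0.33
        = 0.035644 + 0.124848 + 0.083037 + 0.058517 = 0.302046
The terms with real transient source present sum to 0.141554, so
  P(real transient source | anomaly flag) = 0.141554 / 0.302046 ≈ 0.469

With the extra evidence:
P(anomaly flag | cosmic-ray hit) = 0.4978·0.76 + 0.738856·0.24 = 0.378328 + 0.177325 = 0.555653
Restricting to configurations with real transient source present: 0.738856·0.24 = 0.177325.
So P(real transient source | anomaly flag, cosmic-ray hit) = 0.177325/0.555653 ≈ 0.319.

P(real transient source | anomaly flag) ≈ 0.469; P(real transient source | anomaly flag, cosmic-ray hit) ≈ 0.319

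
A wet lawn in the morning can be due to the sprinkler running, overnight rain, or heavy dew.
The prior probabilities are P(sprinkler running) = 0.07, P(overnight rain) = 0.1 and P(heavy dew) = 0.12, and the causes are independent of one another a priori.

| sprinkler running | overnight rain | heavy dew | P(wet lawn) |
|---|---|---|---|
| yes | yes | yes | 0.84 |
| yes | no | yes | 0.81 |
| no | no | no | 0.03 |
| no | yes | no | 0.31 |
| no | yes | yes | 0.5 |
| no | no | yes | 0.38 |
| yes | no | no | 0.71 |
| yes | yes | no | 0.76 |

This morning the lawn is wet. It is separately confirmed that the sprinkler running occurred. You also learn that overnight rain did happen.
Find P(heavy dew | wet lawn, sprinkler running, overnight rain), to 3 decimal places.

P(heavy dew | wet lawn, sprinkler running, overnight rain) ≈ 0.131

P(wet lawn | sprinkler running, overnight rain) = 0.76*0.88 + 0.84*0.12 = 0.668800 + 0.100800 = 0.769600
The heavy dew-present share is 0.84*0.12 = 0.100800.
So P(heavy dew | wet lawn, sprinkler running, overnight rain) = 0.100800/0.769600 ≈ 0.131.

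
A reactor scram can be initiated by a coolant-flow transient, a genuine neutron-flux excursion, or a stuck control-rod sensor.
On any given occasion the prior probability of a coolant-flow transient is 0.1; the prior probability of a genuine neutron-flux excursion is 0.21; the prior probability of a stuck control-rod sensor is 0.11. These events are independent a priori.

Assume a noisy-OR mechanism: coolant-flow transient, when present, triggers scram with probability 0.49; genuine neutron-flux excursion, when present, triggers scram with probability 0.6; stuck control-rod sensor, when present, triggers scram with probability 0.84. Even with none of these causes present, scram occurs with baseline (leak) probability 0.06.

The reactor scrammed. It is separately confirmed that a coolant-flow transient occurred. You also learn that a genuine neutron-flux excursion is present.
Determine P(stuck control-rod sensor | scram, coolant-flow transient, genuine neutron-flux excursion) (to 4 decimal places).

Under noisy-OR, P(scram | causes) = 1 − (1−0.06)·∏(1−qᵢ) over the active causes.
Sum P(scram|·) weighted by the priors over both values of stuck control-rod sensor:
  P(scram | coolant-flow transient, genuine neutron-flux excursion) = 0.80824*0.89 + 0.969318*0.11
        = 0.719334 + 0.106625 = 0.825959
Keeping only the stuck control-rod sensor-present terms gives 0.106625, so
  P(stuck control-rod sensor | scram, coolant-flow transient, genuine neutron-flux excursion) = 0.106625 / 0.825959 ≈ 0.1291

P(stuck control-rod sensor | scram, coolant-flow transient, genuine neutron-flux excursion) ≈ 0.1291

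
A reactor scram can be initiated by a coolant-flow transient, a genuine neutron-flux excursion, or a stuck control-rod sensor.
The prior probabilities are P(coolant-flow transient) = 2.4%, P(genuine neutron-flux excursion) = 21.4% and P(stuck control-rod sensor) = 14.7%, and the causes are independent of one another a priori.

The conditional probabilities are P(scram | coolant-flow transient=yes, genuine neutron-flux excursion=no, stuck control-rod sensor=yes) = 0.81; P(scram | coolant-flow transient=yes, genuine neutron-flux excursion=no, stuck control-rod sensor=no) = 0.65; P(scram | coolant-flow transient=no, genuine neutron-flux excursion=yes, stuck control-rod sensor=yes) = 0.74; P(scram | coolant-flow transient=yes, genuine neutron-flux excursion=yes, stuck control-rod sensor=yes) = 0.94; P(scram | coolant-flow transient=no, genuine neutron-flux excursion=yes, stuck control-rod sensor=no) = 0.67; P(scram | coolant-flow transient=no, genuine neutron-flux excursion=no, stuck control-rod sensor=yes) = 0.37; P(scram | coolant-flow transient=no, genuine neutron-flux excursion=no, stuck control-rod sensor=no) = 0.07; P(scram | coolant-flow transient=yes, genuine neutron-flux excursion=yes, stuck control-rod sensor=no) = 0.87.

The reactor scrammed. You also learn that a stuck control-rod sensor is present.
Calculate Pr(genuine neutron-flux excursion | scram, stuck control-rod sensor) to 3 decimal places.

Weight on genuine neutron-flux excursion=true, given the evidence: 0.154559 + 0.004828 = 0.159387
Normalizer over all consistent configurations: 0.37*0.976*0.786 + 0.74*0.976*0.214 + 0.81*0.024*0.786 + 0.94*0.024*0.214 = 0.458507
P(genuine neutron-flux excursion | scram, stuck control-rod sensor) = 0.159387/0.458507 ≈ 0.348

Pr(genuine neutron-flux excursion | scram, stuck control-rod sensor) ≈ 0.348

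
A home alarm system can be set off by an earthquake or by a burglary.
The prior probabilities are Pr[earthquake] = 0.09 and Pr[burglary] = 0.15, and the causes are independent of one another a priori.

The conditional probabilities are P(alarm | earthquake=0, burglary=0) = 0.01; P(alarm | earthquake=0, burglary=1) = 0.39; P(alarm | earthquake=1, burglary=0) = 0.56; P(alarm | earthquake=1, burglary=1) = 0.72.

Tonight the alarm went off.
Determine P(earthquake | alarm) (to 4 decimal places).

P(earthquake | alarm) ≈ 0.4630

By total probability over the 4 (earthquake, burglary) configurations:
  P(alarm) = 0.01*0.91*0.85 + 0.39*0.91*0.15 + 0.56*0.09*0.85 + 0.72*0.09*0.15
        = 0.007735 + 0.053235 + 0.042840 + 0.009720 = 0.113530
The terms with earthquake present sum to 0.052560, so
  P(earthquake | alarm) = 0.052560 / 0.113530 ≈ 0.4630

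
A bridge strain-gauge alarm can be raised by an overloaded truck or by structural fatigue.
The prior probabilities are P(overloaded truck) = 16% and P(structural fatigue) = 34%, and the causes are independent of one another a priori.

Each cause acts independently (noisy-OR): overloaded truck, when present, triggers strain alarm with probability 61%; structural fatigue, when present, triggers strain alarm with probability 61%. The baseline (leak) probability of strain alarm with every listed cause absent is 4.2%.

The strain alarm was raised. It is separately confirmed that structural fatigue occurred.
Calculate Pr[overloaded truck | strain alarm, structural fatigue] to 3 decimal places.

Under noisy-OR, P(strain alarm | causes) = 1 − (1−0.042)·∏(1−qᵢ) over the active causes.
P(strain alarm | structural fatigue) = 0.62638·0.84 + 0.854288·0.16 = 0.526159 + 0.136686 = 0.662845
The overloaded truck-present share is 0.854288·0.16 = 0.136686.
P(overloaded truck | strain alarm, structural fatigue) = 0.136686 / 0.662845 ≈ 0.206

Pr[overloaded truck | strain alarm, structural fatigue] ≈ 0.206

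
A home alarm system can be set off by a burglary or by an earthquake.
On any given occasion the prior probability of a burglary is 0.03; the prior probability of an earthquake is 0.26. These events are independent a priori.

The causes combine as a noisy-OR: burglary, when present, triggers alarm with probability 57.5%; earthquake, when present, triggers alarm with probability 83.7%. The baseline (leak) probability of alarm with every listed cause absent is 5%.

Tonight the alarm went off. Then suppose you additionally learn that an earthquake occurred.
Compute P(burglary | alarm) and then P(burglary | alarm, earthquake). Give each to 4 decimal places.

P(burglary | alarm) ≈ 0.0761; P(burglary | alarm, earthquake) ≈ 0.0331

Under noisy-OR, P(alarm | causes) = 1 − (1−0.05)·∏(1−qᵢ) over the active causes.
P(alarm) = 0.05*0.97*0.74 + 0.84515*0.97*0.26 + 0.59625*0.03*0.74 + 0.934189*0.03*0.26 = 0.035890 + 0.213147 + 0.013237 + 0.007287 = 0.269561
The burglary-present share is 0.013237 + 0.007287 = 0.020524.
So P(burglary | alarm) = 0.020524/0.269561 ≈ 0.0761.

With the extra evidence:
P(alarm | earthquake) = 0.84515×0.97 + 0.934189×0.03 = 0.819795 + 0.028026 = 0.847821
The burglary-present share is 0.934189×0.03 = 0.028026.
Hence the posterior is 0.028026/0.847821 ≈ 0.0331.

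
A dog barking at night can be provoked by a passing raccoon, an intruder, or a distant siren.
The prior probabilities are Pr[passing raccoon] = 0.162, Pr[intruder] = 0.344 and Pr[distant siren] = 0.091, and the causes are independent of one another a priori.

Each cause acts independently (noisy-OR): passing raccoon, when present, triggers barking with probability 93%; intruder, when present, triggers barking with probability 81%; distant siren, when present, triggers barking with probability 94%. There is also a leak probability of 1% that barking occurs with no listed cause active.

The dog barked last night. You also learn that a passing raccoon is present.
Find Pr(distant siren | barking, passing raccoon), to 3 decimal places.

Pr(distant siren | barking, passing raccoon) ≈ 0.095

Under noisy-OR, P(barking | causes) = 1 − (1−0.01)·∏(1−qᵢ) over the active causes.
Enumerate the 4 (intruder, distant siren) configurations and weight by the priors:
  P(barking | passing raccoon) = 0.9307*0.656*0.909 + 0.995842*0.656*0.091 + 0.986833*0.344*0.909 + 0.99921*0.344*0.091
        = 0.554980 + 0.059448 + 0.308579 + 0.031279 = 0.954286
Configurations with distant siren contribute 0.090727, so
  P(distant siren | barking, passing raccoon) = 0.090727 / 0.954286 ≈ 0.095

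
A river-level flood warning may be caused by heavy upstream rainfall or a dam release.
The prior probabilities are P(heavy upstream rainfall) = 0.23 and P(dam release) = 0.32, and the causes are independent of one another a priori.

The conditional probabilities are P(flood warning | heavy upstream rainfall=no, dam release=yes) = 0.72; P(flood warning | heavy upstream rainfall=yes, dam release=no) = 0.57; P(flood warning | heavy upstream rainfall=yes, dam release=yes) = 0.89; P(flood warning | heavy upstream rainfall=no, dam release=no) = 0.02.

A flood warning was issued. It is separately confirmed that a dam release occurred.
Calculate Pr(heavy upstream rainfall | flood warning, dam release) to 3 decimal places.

P(flood warning | dam release) = 0.72×0.77 + 0.89×0.23 = 0.554400 + 0.204700 = 0.759100
The heavy upstream rainfall-present share is 0.89×0.23 = 0.204700.
Hence the posterior is 0.204700/0.759100 ≈ 0.270.

Pr(heavy upstream rainfall | flood warning, dam release) ≈ 0.270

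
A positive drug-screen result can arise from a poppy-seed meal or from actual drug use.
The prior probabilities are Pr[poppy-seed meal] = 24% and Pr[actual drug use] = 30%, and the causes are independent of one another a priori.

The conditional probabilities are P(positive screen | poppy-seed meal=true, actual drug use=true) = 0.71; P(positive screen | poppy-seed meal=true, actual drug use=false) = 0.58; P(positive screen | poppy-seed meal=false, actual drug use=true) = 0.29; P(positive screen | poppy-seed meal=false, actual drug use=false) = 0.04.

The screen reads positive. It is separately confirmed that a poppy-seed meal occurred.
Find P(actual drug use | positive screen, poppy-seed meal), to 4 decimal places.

P(actual drug use | positive screen, poppy-seed meal) ≈ 0.3441

For the numerator, keep only actual drug use=true terms: 0.71·0.3 = 0.213000
The normalizing constant is 0.58·0.7 + 0.71·0.3 = 0.619000
P(actual drug use | positive screen, poppy-seed meal) = 0.213000/0.619000 ≈ 0.3441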